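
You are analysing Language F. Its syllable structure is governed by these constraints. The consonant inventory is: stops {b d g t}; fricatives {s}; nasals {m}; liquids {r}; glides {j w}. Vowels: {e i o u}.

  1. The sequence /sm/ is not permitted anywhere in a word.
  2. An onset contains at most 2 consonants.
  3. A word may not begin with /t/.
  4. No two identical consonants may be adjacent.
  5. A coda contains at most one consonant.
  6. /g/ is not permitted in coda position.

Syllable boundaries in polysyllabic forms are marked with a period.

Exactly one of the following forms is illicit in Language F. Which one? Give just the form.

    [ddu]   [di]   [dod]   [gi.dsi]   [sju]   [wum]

[ddu]

[ddu] — violates constraint 4: adjacent identical consonants /dd/ → illicit
[di] — σ1 onset /d/, coda /∅/ ok → licit
[dod] — σ1 onset /d/, coda /d/ ok → licit
[gi.dsi] — σ1 onset /g/, coda /∅/ ok; σ2 onset /ds/ (2C), coda /∅/ ok → licit
[sju] — σ1 onset /sj/ (2C), coda /∅/ ok → licit
[wum] — σ1 onset /w/, coda /m/ ok → licit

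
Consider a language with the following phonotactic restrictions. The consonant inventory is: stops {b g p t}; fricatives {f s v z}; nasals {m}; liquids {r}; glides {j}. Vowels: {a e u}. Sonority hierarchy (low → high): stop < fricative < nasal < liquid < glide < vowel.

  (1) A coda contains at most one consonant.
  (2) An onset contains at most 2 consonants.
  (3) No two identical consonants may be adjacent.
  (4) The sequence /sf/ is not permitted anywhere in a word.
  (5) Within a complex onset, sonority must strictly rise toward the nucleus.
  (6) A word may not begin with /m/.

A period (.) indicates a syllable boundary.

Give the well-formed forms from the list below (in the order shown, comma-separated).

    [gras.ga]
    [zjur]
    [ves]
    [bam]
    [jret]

[gras.ga], [zjur], [ves], [bam]

[gras.ga] — σ1 onset /gr/ (1→4 rises), coda /s/ ok; σ2 onset /g/, coda /∅/ ok → well-formed
[zjur] — σ1 onset /zj/ (2→5 rises), coda /r/ ok → well-formed
[ves] — σ1 onset /v/, coda /s/ ok → well-formed
[bam] — σ1 onset /b/, coda /m/ ok → well-formed
[jret] — violates constraint 5: syllable 1 onset /jr/: /j/ (glide, 5) → /r/ (liquid, 4) does not rise → ill-formed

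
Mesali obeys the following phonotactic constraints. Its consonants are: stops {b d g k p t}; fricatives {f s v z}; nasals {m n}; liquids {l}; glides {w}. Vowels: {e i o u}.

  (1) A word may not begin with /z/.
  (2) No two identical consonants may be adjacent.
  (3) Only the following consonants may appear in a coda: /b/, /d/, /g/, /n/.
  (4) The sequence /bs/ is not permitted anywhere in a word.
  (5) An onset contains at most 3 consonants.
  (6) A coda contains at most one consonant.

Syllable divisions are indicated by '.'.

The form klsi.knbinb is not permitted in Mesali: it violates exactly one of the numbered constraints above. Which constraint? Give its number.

klsi.knbinb: syllable 2 coda /nb/ has 2 consonants (> 1).
This is a violation of constraint 6: "A coda contains at most one consonant."
The remaining constraints (1, 2, 3, 4, 5) are satisfied.

6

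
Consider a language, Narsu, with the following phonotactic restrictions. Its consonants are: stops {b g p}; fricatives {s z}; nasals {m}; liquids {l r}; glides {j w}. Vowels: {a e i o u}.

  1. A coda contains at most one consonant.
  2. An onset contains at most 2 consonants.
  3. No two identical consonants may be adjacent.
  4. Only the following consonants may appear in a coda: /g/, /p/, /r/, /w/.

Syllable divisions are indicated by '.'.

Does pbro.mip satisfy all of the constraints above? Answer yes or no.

pbro.mip — violates constraint 2: syllable 1 onset /pbr/ has 3 consonants (> 2) → phonotactically illegal

no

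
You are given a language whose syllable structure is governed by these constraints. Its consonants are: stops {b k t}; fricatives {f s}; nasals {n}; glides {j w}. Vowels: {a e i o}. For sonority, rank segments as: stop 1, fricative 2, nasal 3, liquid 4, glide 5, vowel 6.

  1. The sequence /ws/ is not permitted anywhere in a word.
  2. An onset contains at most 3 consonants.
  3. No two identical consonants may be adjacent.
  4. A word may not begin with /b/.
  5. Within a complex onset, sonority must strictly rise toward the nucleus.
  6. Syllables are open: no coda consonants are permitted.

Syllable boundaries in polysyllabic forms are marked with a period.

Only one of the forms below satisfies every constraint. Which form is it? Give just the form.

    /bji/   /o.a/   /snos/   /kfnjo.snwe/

/o.a/

/bji/ — violates constraint 4: word begins with /b/ → ill-formed
/o.a/ — σ1 onset /∅/, coda /∅/ ok; σ2 onset /∅/, coda /∅/ ok → well-formed
/snos/ — violates constraint 6: syllable 1 coda /s/ has 1 consonant (> 0) → ill-formed
/kfnjo.snwe/ — violates constraint 2: syllable 1 onset /kfnj/ has 4 consonants (> 3) → ill-formed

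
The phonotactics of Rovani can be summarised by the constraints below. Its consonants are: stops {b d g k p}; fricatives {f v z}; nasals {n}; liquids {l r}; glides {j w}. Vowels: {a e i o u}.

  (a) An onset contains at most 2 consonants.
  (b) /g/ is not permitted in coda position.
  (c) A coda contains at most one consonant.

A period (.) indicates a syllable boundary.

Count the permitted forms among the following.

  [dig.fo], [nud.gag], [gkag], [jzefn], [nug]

[dig.fo] — violates constraint (b): syllable 1 coda contains /g/ → not permitted
[nud.gag] — violates constraint (b): syllable 2 coda contains /g/ → not permitted
[gkag] — violates constraint (b): syllable 1 coda contains /g/ → not permitted
[jzefn] — violates constraint (c): syllable 1 coda /fn/ has 2 consonants (> 1) → not permitted
[nug] — violates constraint (b): syllable 1 coda contains /g/ → not permitted
No form is permitted → 0.

0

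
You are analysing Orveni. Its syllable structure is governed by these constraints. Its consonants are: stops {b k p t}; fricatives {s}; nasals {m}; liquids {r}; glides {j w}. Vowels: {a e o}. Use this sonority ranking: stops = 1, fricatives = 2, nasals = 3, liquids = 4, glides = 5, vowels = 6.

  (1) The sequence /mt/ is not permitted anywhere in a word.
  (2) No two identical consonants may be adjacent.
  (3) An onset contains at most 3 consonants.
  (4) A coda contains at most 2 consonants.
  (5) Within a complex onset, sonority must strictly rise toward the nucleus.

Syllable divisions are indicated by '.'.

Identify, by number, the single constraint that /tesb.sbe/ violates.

5

/tesb.sbe/: syllable 2 onset /sb/: /s/ (fricative, 2) → /b/ (stop, 1) does not rise.
This is a violation of constraint 5: "Within a complex onset, sonority must strictly rise toward the nucleus."
The remaining constraints (1, 2, 3, 4) are satisfied.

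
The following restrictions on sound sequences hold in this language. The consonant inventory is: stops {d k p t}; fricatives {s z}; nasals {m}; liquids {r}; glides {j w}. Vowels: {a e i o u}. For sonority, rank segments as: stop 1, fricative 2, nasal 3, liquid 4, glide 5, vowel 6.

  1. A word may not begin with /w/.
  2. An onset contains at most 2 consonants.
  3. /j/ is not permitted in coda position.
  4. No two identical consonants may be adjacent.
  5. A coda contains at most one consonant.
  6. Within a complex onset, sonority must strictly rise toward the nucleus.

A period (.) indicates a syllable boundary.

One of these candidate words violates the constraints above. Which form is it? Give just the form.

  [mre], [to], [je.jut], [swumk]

[swumk]

[mre] — σ1 onset /mr/ (3→4 rises), coda /∅/ ok → phonotactically legal
[to] — σ1 onset /t/, coda /∅/ ok → phonotactically legal
[je.jut] — σ1 onset /j/, coda /∅/ ok; σ2 onset /j/, coda /t/ ok → phonotactically legal
[swumk] — violates constraint 5: syllable 1 coda /mk/ has 2 consonants (> 1) → phonotactically illegal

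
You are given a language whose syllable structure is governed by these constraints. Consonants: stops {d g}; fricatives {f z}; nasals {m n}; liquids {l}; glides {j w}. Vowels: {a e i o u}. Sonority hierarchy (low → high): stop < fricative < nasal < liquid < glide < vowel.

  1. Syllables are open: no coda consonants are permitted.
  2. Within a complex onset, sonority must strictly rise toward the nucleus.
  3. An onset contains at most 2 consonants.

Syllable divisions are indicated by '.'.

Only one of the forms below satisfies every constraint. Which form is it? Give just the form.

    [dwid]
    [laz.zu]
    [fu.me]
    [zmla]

[fu.me]

[dwid] — violates constraint 1: syllable 1 coda /d/ has 1 consonant (> 0) → phonotactically illegal
[laz.zu] — violates constraint 1: syllable 1 coda /z/ has 1 consonant (> 0) → phonotactically illegal
[fu.me] — σ1 onset /f/, coda /∅/ ok; σ2 onset /m/, coda /∅/ ok → phonotactically legal
[zmla] — violates constraint 3: syllable 1 onset /zml/ has 3 consonants (> 2) → phonotactically illegal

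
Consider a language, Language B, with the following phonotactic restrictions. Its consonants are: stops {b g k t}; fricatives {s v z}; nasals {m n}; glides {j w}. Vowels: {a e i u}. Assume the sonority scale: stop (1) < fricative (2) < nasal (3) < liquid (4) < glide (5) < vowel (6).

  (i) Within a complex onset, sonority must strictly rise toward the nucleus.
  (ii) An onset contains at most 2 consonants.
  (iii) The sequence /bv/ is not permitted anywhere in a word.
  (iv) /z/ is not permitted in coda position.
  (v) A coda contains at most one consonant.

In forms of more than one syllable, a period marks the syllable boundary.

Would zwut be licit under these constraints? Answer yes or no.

zwut — σ1 onset /zw/ (2→5 rises), coda /t/ ok → licit

yes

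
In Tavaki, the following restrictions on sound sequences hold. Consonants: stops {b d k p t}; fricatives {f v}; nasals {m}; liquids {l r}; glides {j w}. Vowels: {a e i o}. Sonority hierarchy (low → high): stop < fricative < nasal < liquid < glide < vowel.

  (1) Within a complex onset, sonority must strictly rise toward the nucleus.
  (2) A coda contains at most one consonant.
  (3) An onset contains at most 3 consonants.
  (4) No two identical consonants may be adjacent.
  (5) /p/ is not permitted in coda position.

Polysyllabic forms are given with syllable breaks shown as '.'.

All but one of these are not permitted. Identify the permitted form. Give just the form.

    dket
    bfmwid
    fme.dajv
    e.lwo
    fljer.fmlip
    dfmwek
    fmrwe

e.lwo

dket — violates constraint 1: syllable 1 onset /dk/: /d/ (stop, 1) → /k/ (stop, 1) does not rise → not permitted
bfmwid — violates constraint 3: syllable 1 onset /bfmw/ has 4 consonants (> 3) → not permitted
fme.dajv — violates constraint 2: syllable 2 coda /jv/ has 2 consonants (> 1) → not permitted
e.lwo — σ1 onset /∅/, coda /∅/ ok; σ2 onset /lw/ (4→5 rises), coda /∅/ ok → permitted
fljer.fmlip — violates constraint 5: syllable 2 coda contains /p/ → not permitted
dfmwek — violates constraint 3: syllable 1 onset /dfmw/ has 4 consonants (> 3) → not permitted
fmrwe — violates constraint 3: syllable 1 onset /fmrw/ has 4 consonants (> 3) → not permitted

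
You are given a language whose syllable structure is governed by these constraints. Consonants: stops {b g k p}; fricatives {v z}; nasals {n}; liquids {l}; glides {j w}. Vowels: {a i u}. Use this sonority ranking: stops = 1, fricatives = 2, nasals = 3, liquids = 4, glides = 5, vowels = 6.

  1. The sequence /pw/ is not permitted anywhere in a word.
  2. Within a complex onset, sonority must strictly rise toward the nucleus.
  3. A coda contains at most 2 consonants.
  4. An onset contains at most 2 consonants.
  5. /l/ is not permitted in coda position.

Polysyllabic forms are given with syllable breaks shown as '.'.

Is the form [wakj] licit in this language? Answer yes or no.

yes

[wakj] — σ1 onset /w/, coda /kj/ (2C) ok → licit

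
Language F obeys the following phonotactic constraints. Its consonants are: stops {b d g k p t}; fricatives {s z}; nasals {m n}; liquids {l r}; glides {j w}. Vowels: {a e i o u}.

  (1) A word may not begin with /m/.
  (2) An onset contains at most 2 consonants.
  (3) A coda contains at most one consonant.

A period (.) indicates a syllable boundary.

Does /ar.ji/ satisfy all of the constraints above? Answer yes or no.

yes

/ar.ji/ — σ1 onset /∅/, coda /r/ ok; σ2 onset /j/, coda /∅/ ok → well-formed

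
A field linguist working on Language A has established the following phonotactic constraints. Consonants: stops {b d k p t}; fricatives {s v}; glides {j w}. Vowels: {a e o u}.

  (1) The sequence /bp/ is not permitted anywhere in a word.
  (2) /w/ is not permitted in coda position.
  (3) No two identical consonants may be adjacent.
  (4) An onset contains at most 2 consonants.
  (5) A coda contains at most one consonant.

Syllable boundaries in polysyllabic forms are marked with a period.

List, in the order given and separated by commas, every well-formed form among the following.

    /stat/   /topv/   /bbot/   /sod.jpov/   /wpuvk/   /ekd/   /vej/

/stat/ — σ1 onset /st/ (2C), coda /t/ ok → well-formed
/topv/ — violates constraint 5: syllable 1 coda /pv/ has 2 consonants (> 1) → ill-formed
/bbot/ — violates constraint 3: adjacent identical consonants /bb/ → ill-formed
/sod.jpov/ — σ1 onset /s/, coda /d/ ok; σ2 onset /jp/ (2C), coda /v/ ok → well-formed
/wpuvk/ — violates constraint 5: syllable 1 coda /vk/ has 2 consonants (> 1) → ill-formed
/ekd/ — violates constraint 5: syllable 1 coda /kd/ has 2 consonants (> 1) → ill-formed
/vej/ — σ1 onset /v/, coda /j/ ok → well-formed

/stat/, /sod.jpov/, /vej/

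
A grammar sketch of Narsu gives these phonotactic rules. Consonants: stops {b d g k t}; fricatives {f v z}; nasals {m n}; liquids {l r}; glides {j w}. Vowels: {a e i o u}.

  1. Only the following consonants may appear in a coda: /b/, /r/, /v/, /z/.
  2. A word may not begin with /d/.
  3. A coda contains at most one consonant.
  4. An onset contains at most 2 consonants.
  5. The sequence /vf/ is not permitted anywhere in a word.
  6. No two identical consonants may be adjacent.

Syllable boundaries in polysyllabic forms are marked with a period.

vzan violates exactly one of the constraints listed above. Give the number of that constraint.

1

vzan: syllable 1 coda contains /n/, which is not a licensed coda consonant.
This is a violation of constraint 1: "Only the following consonants may appear in a coda: /b/, /r/, /v/, /z/."
The remaining constraints (2, 3, 4, 5, 6) are satisfied.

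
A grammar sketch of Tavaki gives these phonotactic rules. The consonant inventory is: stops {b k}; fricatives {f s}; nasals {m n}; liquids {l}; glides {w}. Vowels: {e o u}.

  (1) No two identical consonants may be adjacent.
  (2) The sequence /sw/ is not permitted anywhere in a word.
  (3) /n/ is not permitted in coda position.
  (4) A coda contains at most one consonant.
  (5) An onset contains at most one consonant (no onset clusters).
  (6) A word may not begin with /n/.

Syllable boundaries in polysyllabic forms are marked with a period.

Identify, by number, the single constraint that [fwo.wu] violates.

[fwo.wu]: syllable 1 onset /fw/ has 2 consonants (> 1).
This is a violation of constraint 5: "An onset contains at most one consonant (no onset clusters)."
The remaining constraints (1, 2, 3, 4, 6) are satisfied.

5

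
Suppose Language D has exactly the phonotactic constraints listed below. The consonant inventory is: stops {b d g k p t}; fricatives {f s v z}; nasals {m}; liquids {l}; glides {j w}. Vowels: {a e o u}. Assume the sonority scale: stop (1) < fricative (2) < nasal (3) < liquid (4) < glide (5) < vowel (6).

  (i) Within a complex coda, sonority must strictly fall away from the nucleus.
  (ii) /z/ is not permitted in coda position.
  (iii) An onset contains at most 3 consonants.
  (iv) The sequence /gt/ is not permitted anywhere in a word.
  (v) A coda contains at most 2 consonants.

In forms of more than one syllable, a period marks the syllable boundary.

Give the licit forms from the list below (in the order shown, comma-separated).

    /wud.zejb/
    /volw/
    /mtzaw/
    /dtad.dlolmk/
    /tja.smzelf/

/wud.zejb/, /mtzaw/, /tja.smzelf/

/wud.zejb/ — σ1 onset /w/, coda /d/ ok; σ2 onset /z/, coda /jb/ (5→1 falls) ok → licit
/volw/ — violates constraint (i): syllable 1 coda /lw/: /l/ (liquid, 4) → /w/ (glide, 5) does not fall → illicit
/mtzaw/ — σ1 onset /mtz/ (3C), coda /w/ ok → licit
/dtad.dlolmk/ — violates constraint (v): syllable 2 coda /lmk/ has 3 consonants (> 2) → illicit
/tja.smzelf/ — σ1 onset /tj/ (2C), coda /∅/ ok; σ2 onset /smz/ (3C), coda /lf/ (4→2 falls) ok → licit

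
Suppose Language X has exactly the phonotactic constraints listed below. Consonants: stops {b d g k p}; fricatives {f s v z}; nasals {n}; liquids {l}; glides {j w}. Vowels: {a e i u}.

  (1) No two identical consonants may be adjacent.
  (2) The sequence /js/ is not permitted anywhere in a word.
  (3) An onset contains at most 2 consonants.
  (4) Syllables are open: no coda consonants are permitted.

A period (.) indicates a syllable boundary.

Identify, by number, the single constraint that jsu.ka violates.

2

jsu.ka: contains banned sequence /js/.
This is a violation of constraint 2: "The sequence /js/ is not permitted anywhere in a word."
The remaining constraints (1, 3, 4) are satisfied.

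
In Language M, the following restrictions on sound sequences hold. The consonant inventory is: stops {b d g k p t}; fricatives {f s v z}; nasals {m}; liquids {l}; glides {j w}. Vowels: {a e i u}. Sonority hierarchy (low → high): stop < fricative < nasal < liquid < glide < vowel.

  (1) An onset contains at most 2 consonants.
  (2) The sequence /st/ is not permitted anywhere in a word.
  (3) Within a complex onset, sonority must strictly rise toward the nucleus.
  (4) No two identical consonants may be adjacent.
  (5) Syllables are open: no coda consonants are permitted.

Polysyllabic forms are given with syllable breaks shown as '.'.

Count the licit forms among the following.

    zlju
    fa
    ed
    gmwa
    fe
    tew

zlju — violates constraint 1: syllable 1 onset /zlj/ has 3 consonants (> 2) → illicit
fa — σ1 onset /f/, coda /∅/ ok → licit
ed — violates constraint 5: syllable 1 coda /d/ has 1 consonant (> 0) → illicit
gmwa — violates constraint 1: syllable 1 onset /gmw/ has 3 consonants (> 2) → illicit
fe — σ1 onset /f/, coda /∅/ ok → licit
tew — violates constraint 5: syllable 1 coda /w/ has 1 consonant (> 0) → illicit
Licit: fa, fe → 2.

2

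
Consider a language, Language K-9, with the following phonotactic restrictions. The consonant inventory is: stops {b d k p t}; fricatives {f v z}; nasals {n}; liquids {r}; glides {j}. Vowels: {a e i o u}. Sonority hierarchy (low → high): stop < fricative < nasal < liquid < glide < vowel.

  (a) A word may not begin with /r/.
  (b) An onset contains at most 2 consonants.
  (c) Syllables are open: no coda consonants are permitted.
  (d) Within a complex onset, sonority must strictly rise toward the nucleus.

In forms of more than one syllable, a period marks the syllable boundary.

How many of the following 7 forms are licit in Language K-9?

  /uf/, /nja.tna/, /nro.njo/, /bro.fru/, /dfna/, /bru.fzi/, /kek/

3

/uf/ — violates constraint (c): syllable 1 coda /f/ has 1 consonant (> 0) → illicit
/nja.tna/ — σ1 onset /nj/ (3→5 rises), coda /∅/ ok; σ2 onset /tn/ (1→3 rises), coda /∅/ ok → licit
/nro.njo/ — σ1 onset /nr/ (3→4 rises), coda /∅/ ok; σ2 onset /nj/ (3→5 rises), coda /∅/ ok → licit
/bro.fru/ — σ1 onset /br/ (1→4 rises), coda /∅/ ok; σ2 onset /fr/ (2→4 rises), coda /∅/ ok → licit
/dfna/ — violates constraint (b): syllable 1 onset /dfn/ has 3 consonants (> 2) → illicit
/bru.fzi/ — violates constraint (d): syllable 2 onset /fz/: /f/ (fricative, 2) → /z/ (fricative, 2) does not rise → illicit
/kek/ — violates constraint (c): syllable 1 coda /k/ has 1 consonant (> 0) → illicit
Licit: /nja.tna/, /nro.njo/, /bro.fru/ → 3.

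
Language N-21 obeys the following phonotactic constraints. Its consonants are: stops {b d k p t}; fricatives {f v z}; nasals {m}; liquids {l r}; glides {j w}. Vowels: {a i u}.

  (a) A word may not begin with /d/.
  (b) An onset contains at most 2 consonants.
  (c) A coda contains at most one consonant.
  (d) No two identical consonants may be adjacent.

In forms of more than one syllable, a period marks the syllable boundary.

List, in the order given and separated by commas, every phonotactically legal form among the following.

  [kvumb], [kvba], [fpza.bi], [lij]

[kvumb] — violates constraint (c): syllable 1 coda /mb/ has 2 consonants (> 1) → phonotactically illegal
[kvba] — violates constraint (b): syllable 1 onset /kvb/ has 3 consonants (> 2) → phonotactically illegal
[fpza.bi] — violates constraint (b): syllable 1 onset /fpz/ has 3 consonants (> 2) → phonotactically illegal
[lij] — σ1 onset /l/, coda /j/ ok → phonotactically legal

[lij]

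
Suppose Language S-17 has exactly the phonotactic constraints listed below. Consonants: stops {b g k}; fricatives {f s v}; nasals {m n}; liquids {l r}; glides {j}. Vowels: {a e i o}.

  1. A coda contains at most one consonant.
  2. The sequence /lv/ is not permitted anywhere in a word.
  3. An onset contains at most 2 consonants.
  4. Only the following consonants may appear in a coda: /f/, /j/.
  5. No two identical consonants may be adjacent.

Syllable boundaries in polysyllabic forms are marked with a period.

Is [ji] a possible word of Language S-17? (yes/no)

[ji] — σ1 onset /j/, coda /∅/ ok → well-formed

yes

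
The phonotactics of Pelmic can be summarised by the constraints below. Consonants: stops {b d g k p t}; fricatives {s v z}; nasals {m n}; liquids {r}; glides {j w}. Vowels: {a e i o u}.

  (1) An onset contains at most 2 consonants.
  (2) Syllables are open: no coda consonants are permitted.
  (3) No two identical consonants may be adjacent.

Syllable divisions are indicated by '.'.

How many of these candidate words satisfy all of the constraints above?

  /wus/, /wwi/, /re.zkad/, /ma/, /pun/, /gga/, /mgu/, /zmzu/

/wus/ — violates constraint 2: syllable 1 coda /s/ has 1 consonant (> 0) → ill-formed
/wwi/ — violates constraint 3: adjacent identical consonants /ww/ → ill-formed
/re.zkad/ — violates constraint 2: syllable 2 coda /d/ has 1 consonant (> 0) → ill-formed
/ma/ — σ1 onset /m/, coda /∅/ ok → well-formed
/pun/ — violates constraint 2: syllable 1 coda /n/ has 1 consonant (> 0) → ill-formed
/gga/ — violates constraint 3: adjacent identical consonants /gg/ → ill-formed
/mgu/ — σ1 onset /mg/ (2C), coda /∅/ ok → well-formed
/zmzu/ — violates constraint 1: syllable 1 onset /zmz/ has 3 consonants (> 2) → ill-formed
Well-formed: /ma/, /mgu/ → 2.

2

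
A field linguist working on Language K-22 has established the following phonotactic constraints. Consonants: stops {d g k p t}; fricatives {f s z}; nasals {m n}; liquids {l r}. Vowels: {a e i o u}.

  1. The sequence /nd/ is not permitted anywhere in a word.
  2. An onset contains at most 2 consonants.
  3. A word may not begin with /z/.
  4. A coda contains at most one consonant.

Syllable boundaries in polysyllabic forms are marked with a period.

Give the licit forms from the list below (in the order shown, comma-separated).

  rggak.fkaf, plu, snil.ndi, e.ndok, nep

plu, nep

rggak.fkaf — violates constraint 2: syllable 1 onset /rgg/ has 3 consonants (> 2) → illicit
plu — σ1 onset /pl/ (2C), coda /∅/ ok → licit
snil.ndi — violates constraint 1: contains banned sequence /nd/ → illicit
e.ndok — violates constraint 1: contains banned sequence /nd/ → illicit
nep — σ1 onset /n/, coda /p/ ok → licit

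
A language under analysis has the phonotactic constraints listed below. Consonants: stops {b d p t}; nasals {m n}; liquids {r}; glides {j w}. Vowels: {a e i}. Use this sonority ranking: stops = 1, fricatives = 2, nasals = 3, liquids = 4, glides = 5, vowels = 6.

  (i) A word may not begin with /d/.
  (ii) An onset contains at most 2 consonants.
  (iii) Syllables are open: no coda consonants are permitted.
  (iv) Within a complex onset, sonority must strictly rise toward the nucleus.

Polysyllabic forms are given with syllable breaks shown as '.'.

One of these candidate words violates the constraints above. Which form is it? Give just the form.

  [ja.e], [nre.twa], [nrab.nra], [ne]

[ja.e] — σ1 onset /j/, coda /∅/ ok; σ2 onset /∅/, coda /∅/ ok → permitted
[nre.twa] — σ1 onset /nr/ (3→4 rises), coda /∅/ ok; σ2 onset /tw/ (1→5 rises), coda /∅/ ok → permitted
[nrab.nra] — violates constraint (iii): syllable 1 coda /b/ has 1 consonant (> 0) → not permitted
[ne] — σ1 onset /n/, coda /∅/ ok → permitted

[nrab.nra]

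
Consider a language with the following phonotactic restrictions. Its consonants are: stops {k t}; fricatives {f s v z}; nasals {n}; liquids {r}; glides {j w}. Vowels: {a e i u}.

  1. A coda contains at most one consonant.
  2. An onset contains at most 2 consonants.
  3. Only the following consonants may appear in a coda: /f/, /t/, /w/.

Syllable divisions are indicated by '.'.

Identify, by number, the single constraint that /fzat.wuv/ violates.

/fzat.wuv/: syllable 2 coda contains /v/, which is not a licensed coda consonant.
This is a violation of constraint 3: "Only the following consonants may appear in a coda: /f/, /t/, /w/."
The remaining constraints (1, 2) are satisfied.

3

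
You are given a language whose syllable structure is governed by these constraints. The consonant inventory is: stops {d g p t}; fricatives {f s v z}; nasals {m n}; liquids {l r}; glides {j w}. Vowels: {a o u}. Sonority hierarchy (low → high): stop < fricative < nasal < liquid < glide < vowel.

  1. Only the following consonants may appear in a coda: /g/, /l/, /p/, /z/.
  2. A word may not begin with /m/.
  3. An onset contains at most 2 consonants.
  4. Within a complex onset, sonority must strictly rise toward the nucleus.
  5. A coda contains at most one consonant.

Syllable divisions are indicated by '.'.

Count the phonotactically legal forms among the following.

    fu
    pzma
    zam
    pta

1

fu — σ1 onset /f/, coda /∅/ ok → phonotactically legal
pzma — violates constraint 3: syllable 1 onset /pzm/ has 3 consonants (> 2) → phonotactically illegal
zam — violates constraint 1: syllable 1 coda contains /m/, which is not a licensed coda consonant → phonotactically illegal
pta — violates constraint 4: syllable 1 onset /pt/: /p/ (stop, 1) → /t/ (stop, 1) does not rise → phonotactically illegal
Phonotactically legal: fu → 1.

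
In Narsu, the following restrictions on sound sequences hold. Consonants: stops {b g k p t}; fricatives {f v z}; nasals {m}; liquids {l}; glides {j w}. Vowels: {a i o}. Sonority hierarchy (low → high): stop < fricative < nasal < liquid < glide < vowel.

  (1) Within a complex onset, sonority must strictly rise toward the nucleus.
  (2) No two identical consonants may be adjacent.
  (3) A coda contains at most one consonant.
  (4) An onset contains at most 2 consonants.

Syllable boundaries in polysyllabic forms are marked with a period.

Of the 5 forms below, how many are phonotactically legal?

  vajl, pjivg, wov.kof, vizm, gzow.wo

1

vajl — violates constraint 3: syllable 1 coda /jl/ has 2 consonants (> 1) → phonotactically illegal
pjivg — violates constraint 3: syllable 1 coda /vg/ has 2 consonants (> 1) → phonotactically illegal
wov.kof — σ1 onset /w/, coda /v/ ok; σ2 onset /k/, coda /f/ ok → phonotactically legal
vizm — violates constraint 3: syllable 1 coda /zm/ has 2 consonants (> 1) → phonotactically illegal
gzow.wo — violates constraint 2: adjacent identical consonants /ww/ → phonotactically illegal
Phonotactically legal: wov.kof → 1.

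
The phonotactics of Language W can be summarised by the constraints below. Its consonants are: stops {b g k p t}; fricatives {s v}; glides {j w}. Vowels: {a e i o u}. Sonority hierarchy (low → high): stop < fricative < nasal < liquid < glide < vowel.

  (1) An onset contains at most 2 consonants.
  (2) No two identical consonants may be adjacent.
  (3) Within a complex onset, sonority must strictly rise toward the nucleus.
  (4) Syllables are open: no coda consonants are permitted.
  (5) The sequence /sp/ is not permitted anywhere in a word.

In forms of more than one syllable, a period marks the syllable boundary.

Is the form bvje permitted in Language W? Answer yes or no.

no

bvje — violates constraint 1: syllable 1 onset /bvj/ has 3 consonants (> 2) → not permitted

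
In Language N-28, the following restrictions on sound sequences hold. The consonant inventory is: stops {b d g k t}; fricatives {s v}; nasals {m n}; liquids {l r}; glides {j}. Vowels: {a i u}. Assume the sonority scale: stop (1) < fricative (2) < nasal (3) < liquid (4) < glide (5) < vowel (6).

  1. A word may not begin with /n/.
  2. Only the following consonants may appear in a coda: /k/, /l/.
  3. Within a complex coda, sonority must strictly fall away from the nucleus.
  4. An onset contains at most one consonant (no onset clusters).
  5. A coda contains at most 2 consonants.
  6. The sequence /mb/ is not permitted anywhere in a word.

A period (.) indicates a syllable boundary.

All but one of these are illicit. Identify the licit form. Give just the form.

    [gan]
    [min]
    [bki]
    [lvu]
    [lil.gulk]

[gan] — violates constraint 2: syllable 1 coda contains /n/, which is not a licensed coda consonant → illicit
[min] — violates constraint 2: syllable 1 coda contains /n/, which is not a licensed coda consonant → illicit
[bki] — violates constraint 4: syllable 1 onset /bk/ has 2 consonants (> 1) → illicit
[lvu] — violates constraint 4: syllable 1 onset /lv/ has 2 consonants (> 1) → illicit
[lil.gulk] — σ1 onset /l/, coda /l/ ok; σ2 onset /g/, coda /lk/ (4→1 falls) ok → licit

[lil.gulk]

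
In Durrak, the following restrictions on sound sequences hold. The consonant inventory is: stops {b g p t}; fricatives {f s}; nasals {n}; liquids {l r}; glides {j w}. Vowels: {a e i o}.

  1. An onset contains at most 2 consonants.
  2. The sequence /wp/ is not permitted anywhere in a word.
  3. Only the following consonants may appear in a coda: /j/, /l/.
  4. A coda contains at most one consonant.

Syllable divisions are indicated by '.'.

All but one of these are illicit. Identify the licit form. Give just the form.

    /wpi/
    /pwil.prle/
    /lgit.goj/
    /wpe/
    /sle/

/wpi/ — violates constraint 2: contains banned sequence /wp/ → illicit
/pwil.prle/ — violates constraint 1: syllable 2 onset /prl/ has 3 consonants (> 2) → illicit
/lgit.goj/ — violates constraint 3: syllable 1 coda contains /t/, which is not a licensed coda consonant → illicit
/wpe/ — violates constraint 2: contains banned sequence /wp/ → illicit
/sle/ — σ1 onset /sl/ (2C), coda /∅/ ok → licit

/sle/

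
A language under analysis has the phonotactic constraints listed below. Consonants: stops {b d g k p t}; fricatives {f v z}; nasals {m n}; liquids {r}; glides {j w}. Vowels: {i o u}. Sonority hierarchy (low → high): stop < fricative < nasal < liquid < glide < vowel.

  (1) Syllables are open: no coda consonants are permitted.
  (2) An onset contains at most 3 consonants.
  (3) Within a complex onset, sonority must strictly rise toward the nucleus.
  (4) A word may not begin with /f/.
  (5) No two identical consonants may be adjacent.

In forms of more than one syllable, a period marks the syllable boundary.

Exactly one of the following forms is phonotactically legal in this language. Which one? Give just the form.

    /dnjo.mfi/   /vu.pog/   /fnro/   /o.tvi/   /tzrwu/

/dnjo.mfi/ — violates constraint 3: syllable 2 onset /mf/: /m/ (nasal, 3) → /f/ (fricative, 2) does not rise → phonotactically illegal
/vu.pog/ — violates constraint 1: syllable 2 coda /g/ has 1 consonant (> 0) → phonotactically illegal
/fnro/ — violates constraint 4: word begins with /f/ → phonotactically illegal
/o.tvi/ — σ1 onset /∅/, coda /∅/ ok; σ2 onset /tv/ (1→2 rises), coda /∅/ ok → phonotactically legal
/tzrwu/ — violates constraint 2: syllable 1 onset /tzrw/ has 4 consonants (> 3) → phonotactically illegal

/o.tvi/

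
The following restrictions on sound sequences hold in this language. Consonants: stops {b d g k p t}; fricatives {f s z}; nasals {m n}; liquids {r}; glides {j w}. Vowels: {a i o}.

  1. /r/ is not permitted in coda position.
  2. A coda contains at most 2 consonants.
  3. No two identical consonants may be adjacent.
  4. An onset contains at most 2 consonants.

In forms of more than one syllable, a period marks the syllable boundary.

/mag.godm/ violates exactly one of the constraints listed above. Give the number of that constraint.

3

/mag.godm/: adjacent identical consonants /gg/.
This is a violation of constraint 3: "No two identical consonants may be adjacent."
The remaining constraints (1, 2, 4) are satisfied.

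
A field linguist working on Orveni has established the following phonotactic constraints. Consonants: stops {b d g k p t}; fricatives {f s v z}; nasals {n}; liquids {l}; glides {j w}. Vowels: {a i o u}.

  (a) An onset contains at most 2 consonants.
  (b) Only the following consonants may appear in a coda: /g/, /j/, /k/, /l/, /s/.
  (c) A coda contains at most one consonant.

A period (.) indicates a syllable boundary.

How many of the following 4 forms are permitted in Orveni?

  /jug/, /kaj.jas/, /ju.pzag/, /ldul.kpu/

4

/jug/ — σ1 onset /j/, coda /g/ ok → permitted
/kaj.jas/ — σ1 onset /k/, coda /j/ ok; σ2 onset /j/, coda /s/ ok → permitted
/ju.pzag/ — σ1 onset /j/, coda /∅/ ok; σ2 onset /pz/ (2C), coda /g/ ok → permitted
/ldul.kpu/ — σ1 onset /ld/ (2C), coda /l/ ok; σ2 onset /kp/ (2C), coda /∅/ ok → permitted
Permitted: /jug/, /kaj.jas/, /ju.pzag/, /ldul.kpu/ → 4.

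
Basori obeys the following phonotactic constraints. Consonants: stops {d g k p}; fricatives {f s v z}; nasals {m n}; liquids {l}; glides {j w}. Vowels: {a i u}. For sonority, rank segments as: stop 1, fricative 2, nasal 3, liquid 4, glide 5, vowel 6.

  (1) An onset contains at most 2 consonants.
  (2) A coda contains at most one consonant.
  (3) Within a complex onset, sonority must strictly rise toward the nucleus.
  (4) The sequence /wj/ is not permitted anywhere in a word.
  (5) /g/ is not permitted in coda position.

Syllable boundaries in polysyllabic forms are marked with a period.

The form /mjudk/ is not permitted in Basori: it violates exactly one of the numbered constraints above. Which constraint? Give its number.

/mjudk/: syllable 1 coda /dk/ has 2 consonants (> 1).
This is a violation of constraint 2: "A coda contains at most one consonant."
The remaining constraints (1, 3, 4, 5) are satisfied.

2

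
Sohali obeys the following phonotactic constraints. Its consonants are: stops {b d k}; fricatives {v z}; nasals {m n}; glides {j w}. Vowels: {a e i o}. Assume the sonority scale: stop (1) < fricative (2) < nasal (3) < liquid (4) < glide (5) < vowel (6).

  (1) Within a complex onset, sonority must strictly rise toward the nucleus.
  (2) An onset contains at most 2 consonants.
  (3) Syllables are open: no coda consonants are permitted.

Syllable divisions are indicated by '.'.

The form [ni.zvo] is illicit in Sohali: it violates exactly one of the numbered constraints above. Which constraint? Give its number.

[ni.zvo]: syllable 2 onset /zv/: /z/ (fricative, 2) → /v/ (fricative, 2) does not rise.
This is a violation of constraint 1: "Within a complex onset, sonority must strictly rise toward the nucleus."
The remaining constraints (2, 3) are satisfied.

1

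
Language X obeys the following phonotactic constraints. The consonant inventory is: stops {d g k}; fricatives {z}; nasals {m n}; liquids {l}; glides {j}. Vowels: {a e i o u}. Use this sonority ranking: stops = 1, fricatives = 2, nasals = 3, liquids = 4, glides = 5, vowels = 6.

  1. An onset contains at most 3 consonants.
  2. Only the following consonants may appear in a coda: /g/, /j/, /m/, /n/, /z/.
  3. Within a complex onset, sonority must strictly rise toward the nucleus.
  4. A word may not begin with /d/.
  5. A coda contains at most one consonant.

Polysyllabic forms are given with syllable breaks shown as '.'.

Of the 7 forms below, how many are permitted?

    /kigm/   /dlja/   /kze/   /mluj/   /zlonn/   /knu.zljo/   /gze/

/kigm/ — violates constraint 5: syllable 1 coda /gm/ has 2 consonants (> 1) → not permitted
/dlja/ — violates constraint 4: word begins with /d/ → not permitted
/kze/ — σ1 onset /kz/ (1→2 rises), coda /∅/ ok → permitted
/mluj/ — σ1 onset /ml/ (3→4 rises), coda /j/ ok → permitted
/zlonn/ — violates constraint 5: syllable 1 coda /nn/ has 2 consonants (> 1) → not permitted
/knu.zljo/ — σ1 onset /kn/ (1→3 rises), coda /∅/ ok; σ2 onset /zlj/ (2→4→5 rises), coda /∅/ ok → permitted
/gze/ — σ1 onset /gz/ (1→2 rises), coda /∅/ ok → permitted
Permitted: /kze/, /mluj/, /knu.zljo/, /gze/ → 4.

4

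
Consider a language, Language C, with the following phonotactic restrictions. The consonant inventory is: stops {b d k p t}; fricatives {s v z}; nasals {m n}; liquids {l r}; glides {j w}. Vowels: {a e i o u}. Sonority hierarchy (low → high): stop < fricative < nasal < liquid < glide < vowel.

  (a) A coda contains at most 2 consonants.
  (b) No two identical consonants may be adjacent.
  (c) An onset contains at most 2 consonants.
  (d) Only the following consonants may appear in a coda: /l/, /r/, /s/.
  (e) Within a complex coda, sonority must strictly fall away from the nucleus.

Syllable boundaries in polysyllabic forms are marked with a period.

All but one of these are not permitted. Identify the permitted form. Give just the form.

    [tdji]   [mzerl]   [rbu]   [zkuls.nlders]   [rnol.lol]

[tdji] — violates constraint (c): syllable 1 onset /tdj/ has 3 consonants (> 2) → not permitted
[mzerl] — violates constraint (e): syllable 1 coda /rl/: /r/ (liquid, 4) → /l/ (liquid, 4) does not fall → not permitted
[rbu] — σ1 onset /rb/ (2C), coda /∅/ ok → permitted
[zkuls.nlders] — violates constraint (c): syllable 2 onset /nld/ has 3 consonants (> 2) → not permitted
[rnol.lol] — violates constraint (b): adjacent identical consonants /ll/ → not permitted

[rbu]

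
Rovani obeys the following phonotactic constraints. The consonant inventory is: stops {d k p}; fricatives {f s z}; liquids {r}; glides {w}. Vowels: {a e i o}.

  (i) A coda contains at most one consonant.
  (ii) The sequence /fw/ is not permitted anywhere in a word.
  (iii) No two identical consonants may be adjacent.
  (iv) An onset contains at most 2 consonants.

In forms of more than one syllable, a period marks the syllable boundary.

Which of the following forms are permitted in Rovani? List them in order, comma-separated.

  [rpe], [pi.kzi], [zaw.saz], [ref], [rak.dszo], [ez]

[rpe], [pi.kzi], [zaw.saz], [ref], [ez]

[rpe] — σ1 onset /rp/ (2C), coda /∅/ ok → permitted
[pi.kzi] — σ1 onset /p/, coda /∅/ ok; σ2 onset /kz/ (2C), coda /∅/ ok → permitted
[zaw.saz] — σ1 onset /z/, coda /w/ ok; σ2 onset /s/, coda /z/ ok → permitted
[ref] — σ1 onset /r/, coda /f/ ok → permitted
[rak.dszo] — violates constraint (iv): syllable 2 onset /dsz/ has 3 consonants (> 2) → not permitted
[ez] — σ1 onset /∅/, coda /z/ ok → permitted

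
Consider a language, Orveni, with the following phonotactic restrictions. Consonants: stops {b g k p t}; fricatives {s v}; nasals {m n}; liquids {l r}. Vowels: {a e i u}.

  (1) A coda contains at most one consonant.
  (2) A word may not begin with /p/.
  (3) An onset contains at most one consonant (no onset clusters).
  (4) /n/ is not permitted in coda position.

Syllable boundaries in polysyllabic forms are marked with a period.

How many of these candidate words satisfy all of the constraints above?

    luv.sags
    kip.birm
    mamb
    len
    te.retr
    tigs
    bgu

0

luv.sags — violates constraint 1: syllable 2 coda /gs/ has 2 consonants (> 1) → phonotactically illegal
kip.birm — violates constraint 1: syllable 2 coda /rm/ has 2 consonants (> 1) → phonotactically illegal
mamb — violates constraint 1: syllable 1 coda /mb/ has 2 consonants (> 1) → phonotactically illegal
len — violates constraint 4: syllable 1 coda contains /n/ → phonotactically illegal
te.retr — violates constraint 1: syllable 2 coda /tr/ has 2 consonants (> 1) → phonotactically illegal
tigs — violates constraint 1: syllable 1 coda /gs/ has 2 consonants (> 1) → phonotactically illegal
bgu — violates constraint 3: syllable 1 onset /bg/ has 2 consonants (> 1) → phonotactically illegal
No form is phonotactically legal → 0.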